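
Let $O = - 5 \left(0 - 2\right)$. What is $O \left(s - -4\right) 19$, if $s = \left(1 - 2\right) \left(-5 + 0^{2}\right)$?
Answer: $1710$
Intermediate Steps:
$s = 5$ ($s = - (-5 + 0) = \left(-1\right) \left(-5\right) = 5$)
$O = 10$ ($O = \left(-5\right) \left(-2\right) = 10$)
$O \left(s - -4\right) 19 = 10 \left(5 - -4\right) 19 = 10 \left(5 + 4\right) 19 = 10 \cdot 9 \cdot 19 = 90 \cdot 19 = 1710$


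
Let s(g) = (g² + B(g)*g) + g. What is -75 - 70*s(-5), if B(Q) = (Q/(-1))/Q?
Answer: -1825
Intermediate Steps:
B(Q) = -1 (B(Q) = (Q*(-1))/Q = (-Q)/Q = -1)
s(g) = g² (s(g) = (g² - g) + g = g²)
-75 - 70*s(-5) = -75 - 70*(-5)² = -75 - 70*25 = -75 - 1750 = -1825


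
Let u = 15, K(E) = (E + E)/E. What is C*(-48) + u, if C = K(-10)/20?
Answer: 51/5 ≈ 10.200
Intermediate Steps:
K(E) = 2 (K(E) = (2*E)/E = 2)
C = ⅒ (C = 2/20 = 2*(1/20) = ⅒ ≈ 0.10000)
C*(-48) + u = (⅒)*(-48) + 15 = -24/5 + 15 = 51/5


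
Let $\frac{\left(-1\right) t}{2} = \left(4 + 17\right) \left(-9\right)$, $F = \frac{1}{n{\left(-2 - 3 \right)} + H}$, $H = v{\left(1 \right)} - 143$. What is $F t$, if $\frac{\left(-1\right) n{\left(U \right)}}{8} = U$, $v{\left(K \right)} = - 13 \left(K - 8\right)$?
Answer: $- \frac{63}{2} \approx -31.5$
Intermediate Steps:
$v{\left(K \right)} = 104 - 13 K$ ($v{\left(K \right)} = - 13 \left(-8 + K\right) = 104 - 13 K$)
$H = -52$ ($H = \left(104 - 13\right) - 143 = 91 - 143 = -52$)
$n{\left(U \right)} = - 8 U$
$F = - \frac{1}{12}$ ($F = \frac{1}{- 8 \left(-2 - 3\right) - 52} = \frac{1}{\left(-8\right) \left(-5\right) - 52} = \frac{1}{40 - 52} = \frac{1}{-12} = - \frac{1}{12} \approx -0.083333$)
$t = 378$ ($t = - 2 \left(4 + 17\right) \left(-9\right) = - 2 \cdot 21 \left(-9\right) = \left(-2\right) \left(-189\right) = 378$)
$F t = \left(- \frac{1}{12}\right) 378 = - \frac{63}{2}$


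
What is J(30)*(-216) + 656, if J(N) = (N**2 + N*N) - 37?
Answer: -380152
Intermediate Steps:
J(N) = -37 + 2*N**2 (J(N) = (N**2 + N**2) - 37 = 2*N**2 - 37 = -37 + 2*N**2)
J(30)*(-216) + 656 = (-37 + 2*30**2)*(-216) + 656 = (-37 + 2*900)*(-216) + 656 = (-37 + 1800)*(-216) + 656 = 1763*(-216) + 656 = -380808 + 656 = -380152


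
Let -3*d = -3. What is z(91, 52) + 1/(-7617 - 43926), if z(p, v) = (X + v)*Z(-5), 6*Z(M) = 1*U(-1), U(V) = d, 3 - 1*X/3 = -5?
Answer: 652877/51543 ≈ 12.667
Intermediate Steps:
X = 24 (X = 9 - 3*(-5) = 9 + 15 = 24)
d = 1 (d = -1/3*(-3) = 1)
U(V) = 1
Z(M) = 1/6 (Z(M) = (1*1)/6 = (1/6)*1 = 1/6)
z(p, v) = 4 + v/6 (z(p, v) = (24 + v)*(1/6) = 4 + v/6)
z(91, 52) + 1/(-7617 - 43926) = (4 + (1/6)*52) + 1/(-7617 - 43926) = (4 + 26/3) + 1/(-51543) = 38/3 - 1/51543 = 652877/51543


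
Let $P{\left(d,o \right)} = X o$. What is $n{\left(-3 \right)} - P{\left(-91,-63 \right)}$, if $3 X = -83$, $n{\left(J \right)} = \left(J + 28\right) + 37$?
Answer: $-1681$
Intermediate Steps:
$n{\left(J \right)} = 65 + J$ ($n{\left(J \right)} = \left(28 + J\right) + 37 = 65 + J$)
$X = - \frac{83}{3}$ ($X = \frac{1}{3} \left(-83\right) = - \frac{83}{3} \approx -27.667$)
$P{\left(d,o \right)} = - \frac{83 o}{3}$
$n{\left(-3 \right)} - P{\left(-91,-63 \right)} = \left(65 - 3\right) - \left(- \frac{83}{3}\right) \left(-63\right) = 62 - 1743 = -1681$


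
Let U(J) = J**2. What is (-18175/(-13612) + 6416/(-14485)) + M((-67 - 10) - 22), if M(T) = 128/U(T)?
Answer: 1749530440643/1932461405820 ≈ 0.90534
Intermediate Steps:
M(T) = 128/T**2 (M(T) = 128/(T**2) = 128/T**2)
(-18175/(-13612) + 6416/(-14485)) + M((-67 - 10) - 22) = (-18175/(-13612) + 6416/(-14485)) + 128/((-67 - 10) - 22)**2 = (-18175*(-1/13612) + 6416*(-1/14485)) + 128/(-77 - 22)**2 = (18175/13612 - 6416/14485) + 128/(-99)**2 = 175930283/197169820 + 128*(1/9801) = 175930283/197169820 + 128/9801 = 1749530440643/1932461405820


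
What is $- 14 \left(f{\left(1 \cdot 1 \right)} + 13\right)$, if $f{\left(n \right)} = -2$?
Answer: $-154$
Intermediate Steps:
$- 14 \left(f{\left(1 \cdot 1 \right)} + 13\right) = - 14 \left(-2 + 13\right) = \left(-14\right) 11 = -154$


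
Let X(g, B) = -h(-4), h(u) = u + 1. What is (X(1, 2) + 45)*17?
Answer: 816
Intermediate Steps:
h(u) = 1 + u
X(g, B) = 3 (X(g, B) = -(1 - 4) = -1*(-3) = 3)
(X(1, 2) + 45)*17 = (3 + 45)*17 = 48*17 = 816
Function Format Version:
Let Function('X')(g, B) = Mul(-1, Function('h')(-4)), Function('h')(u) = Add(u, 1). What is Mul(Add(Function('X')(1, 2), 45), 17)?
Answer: 816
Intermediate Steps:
Function('h')(u) = Add(1, u)
Function('X')(g, B) = 3 (Function('X')(g, B) = Mul(-1, Add(1, -4)) = Mul(-1, -3) = 3)
Mul(Add(Function('X')(1, 2), 45), 17) = Mul(Add(3, 45), 17) = Mul(48, 17) = 816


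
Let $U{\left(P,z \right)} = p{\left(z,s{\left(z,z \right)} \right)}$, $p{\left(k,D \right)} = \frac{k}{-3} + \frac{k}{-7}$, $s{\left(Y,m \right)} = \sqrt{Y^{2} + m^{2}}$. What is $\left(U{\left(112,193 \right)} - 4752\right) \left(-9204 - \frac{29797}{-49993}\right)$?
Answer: $\frac{46802879644550}{1049853} \approx 4.458 \cdot 10^{7}$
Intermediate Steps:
$p{\left(k,D \right)} = - \frac{10 k}{21}$ ($p{\left(k,D \right)} = k \left(- \frac{1}{3}\right) + k \left(- \frac{1}{7}\right) = - \frac{k}{3} - \frac{k}{7} = - \frac{10 k}{21}$)
$U{\left(P,z \right)} = - \frac{10 z}{21}$
$\left(U{\left(112,193 \right)} - 4752\right) \left(-9204 - \frac{29797}{-49993}\right) = \left(\left(- \frac{10}{21}\right) 193 - 4752\right) \left(-9204 - \frac{29797}{-49993}\right) = \left(- \frac{1930}{21} - 4752\right) \left(-9204 - - \frac{29797}{49993}\right) = - \frac{101722 \left(-9204 + \frac{29797}{49993}\right)}{21} = \left(- \frac{101722}{21}\right) \left(- \frac{460105775}{49993}\right) = \frac{46802879644550}{1049853}$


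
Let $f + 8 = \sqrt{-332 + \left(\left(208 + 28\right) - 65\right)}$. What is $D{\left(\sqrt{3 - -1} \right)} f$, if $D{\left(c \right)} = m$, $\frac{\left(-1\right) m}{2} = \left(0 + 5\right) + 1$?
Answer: $96 - 12 i \sqrt{161} \approx 96.0 - 152.26 i$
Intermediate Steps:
$m = -12$ ($m = - 2 \left(\left(0 + 5\right) + 1\right) = - 2 \left(5 + 1\right) = \left(-2\right) 6 = -12$)
$D{\left(c \right)} = -12$
$f = -8 + i \sqrt{161}$ ($f = -8 + \sqrt{-332 + \left(\left(208 + 28\right) - 65\right)} = -8 + \sqrt{-332 + \left(236 - 65\right)} = -8 + \sqrt{-332 + 171} = -8 + \sqrt{-161} = -8 + i \sqrt{161} \approx -8.0 + 12.689 i$)
$D{\left(\sqrt{3 - -1} \right)} f = - 12 \left(-8 + i \sqrt{161}\right) = 96 - 12 i \sqrt{161}$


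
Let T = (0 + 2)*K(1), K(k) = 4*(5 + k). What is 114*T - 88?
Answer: 5384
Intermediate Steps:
K(k) = 20 + 4*k
T = 48 (T = (0 + 2)*(20 + 4*1) = 2*(20 + 4) = 2*24 = 48)
114*T - 88 = 114*48 - 88 = 5472 - 88 = 5384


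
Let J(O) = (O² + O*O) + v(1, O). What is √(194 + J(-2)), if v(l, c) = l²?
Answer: √203 ≈ 14.248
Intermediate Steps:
J(O) = 1 + 2*O² (J(O) = (O² + O*O) + 1² = (O² + O²) + 1 = 2*O² + 1 = 1 + 2*O²)
√(194 + J(-2)) = √(194 + (1 + 2*(-2)²)) = √(194 + (1 + 2*4)) = √(194 + (1 + 8)) = √(194 + 9) = √203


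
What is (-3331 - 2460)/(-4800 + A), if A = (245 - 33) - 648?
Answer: 5791/5236 ≈ 1.1060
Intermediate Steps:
A = -436 (A = 212 - 648 = -436)
(-3331 - 2460)/(-4800 + A) = (-3331 - 2460)/(-4800 - 436) = -5791/(-5236) = -5791*(-1/5236) = 5791/5236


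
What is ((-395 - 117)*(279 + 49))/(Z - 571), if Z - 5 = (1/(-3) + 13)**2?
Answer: 755712/1825 ≈ 414.09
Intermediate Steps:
Z = 1489/9 (Z = 5 + (1/(-3) + 13)**2 = 5 + (-1/3 + 13)**2 = 5 + (38/3)**2 = 5 + 1444/9 = 1489/9 ≈ 165.44)
((-395 - 117)*(279 + 49))/(Z - 571) = ((-395 - 117)*(279 + 49))/(1489/9 - 571) = (-512*328)/(-3650/9) = -167936*(-9/3650) = 755712/1825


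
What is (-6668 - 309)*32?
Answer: -223264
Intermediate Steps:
(-6668 - 309)*32 = -6977*32 = -223264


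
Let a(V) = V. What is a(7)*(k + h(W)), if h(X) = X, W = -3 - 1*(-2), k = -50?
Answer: -357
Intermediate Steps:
W = -1 (W = -3 + 2 = -1)
a(7)*(k + h(W)) = 7*(-50 - 1) = 7*(-51) = -357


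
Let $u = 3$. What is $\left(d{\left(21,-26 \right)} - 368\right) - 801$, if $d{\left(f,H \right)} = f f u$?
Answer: $154$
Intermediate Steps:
$d{\left(f,H \right)} = 3 f^{2}$ ($d{\left(f,H \right)} = f f 3 = f^{2} \cdot 3 = 3 f^{2}$)
$\left(d{\left(21,-26 \right)} - 368\right) - 801 = \left(3 \cdot 21^{2} - 368\right) - 801 = \left(3 \cdot 441 - 368\right) - 801 = \left(1323 - 368\right) - 801 = 955 - 801 = 154$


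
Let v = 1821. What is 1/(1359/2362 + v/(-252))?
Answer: -99204/659789 ≈ -0.15036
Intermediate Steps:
1/(1359/2362 + v/(-252)) = 1/(1359/2362 + 1821/(-252)) = 1/(1359*(1/2362) + 1821*(-1/252)) = 1/(1359/2362 - 607/84) = 1/(-659789/99204) = -99204/659789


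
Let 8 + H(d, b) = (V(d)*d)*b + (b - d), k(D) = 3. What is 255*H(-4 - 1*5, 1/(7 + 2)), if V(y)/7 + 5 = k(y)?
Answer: 11560/3 ≈ 3853.3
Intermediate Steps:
V(y) = -14 (V(y) = -35 + 7*3 = -35 + 21 = -14)
H(d, b) = -8 + b - d - 14*b*d (H(d, b) = -8 + ((-14*d)*b + (b - d)) = -8 + (-14*b*d + (b - d)) = -8 + (b - d - 14*b*d) = -8 + b - d - 14*b*d)
255*H(-4 - 1*5, 1/(7 + 2)) = 255*(-8 + 1/(7 + 2) - (-4 - 1*5) - 14*(-4 - 1*5)/(7 + 2)) = 255*(-8 + 1/9 - (-4 - 5) - 14*(-4 - 5)/9) = 255*(-8 + ⅑ - 1*(-9) - 14*⅑*(-9)) = 255*(-8 + ⅑ + 9 + 14) = 255*(136/9) = 11560/3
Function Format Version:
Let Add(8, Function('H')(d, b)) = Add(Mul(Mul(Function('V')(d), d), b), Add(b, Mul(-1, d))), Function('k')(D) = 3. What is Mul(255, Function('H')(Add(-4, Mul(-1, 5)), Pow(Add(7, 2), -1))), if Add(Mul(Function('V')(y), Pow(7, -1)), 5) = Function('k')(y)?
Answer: Rational(11560, 3) ≈ 3853.3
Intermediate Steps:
Function('V')(y) = -14 (Function('V')(y) = Add(-35, Mul(7, 3)) = Add(-35, 21) = -14)
Function('H')(d, b) = Add(-8, b, Mul(-1, d), Mul(-14, b, d)) (Function('H')(d, b) = Add(-8, Add(Mul(Mul(-14, d), b), Add(b, Mul(-1, d)))) = Add(-8, Add(Mul(-14, b, d), Add(b, Mul(-1, d)))) = Add(-8, Add(b, Mul(-1, d), Mul(-14, b, d))) = Add(-8, b, Mul(-1, d), Mul(-14, b, d)))
Mul(255, Function('H')(Add(-4, Mul(-1, 5)), Pow(Add(7, 2), -1))) = Mul(255, Add(-8, Pow(Add(7, 2), -1), Mul(-1, Add(-4, Mul(-1, 5))), Mul(-14, Pow(Add(7, 2), -1), Add(-4, Mul(-1, 5))))) = Mul(255, Add(-8, Pow(9, -1), Mul(-1, Add(-4, -5)), Mul(-14, Pow(9, -1), Add(-4, -5)))) = Mul(255, Add(-8, Rational(1, 9), Mul(-1, -9), Mul(-14, Rational(1, 9), -9))) = Mul(255, Add(-8, Rational(1, 9), 9, 14)) = Mul(255, Rational(136, 9)) = Rational(11560, 3)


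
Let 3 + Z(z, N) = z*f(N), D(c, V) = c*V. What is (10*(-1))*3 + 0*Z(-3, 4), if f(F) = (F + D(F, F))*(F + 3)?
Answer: -30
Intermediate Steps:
D(c, V) = V*c
f(F) = (3 + F)*(F + F**2) (f(F) = (F + F*F)*(F + 3) = (F + F**2)*(3 + F) = (3 + F)*(F + F**2))
Z(z, N) = -3 + N*z*(3 + N**2 + 4*N) (Z(z, N) = -3 + z*(N*(3 + N**2 + 4*N)) = -3 + N*z*(3 + N**2 + 4*N))
(10*(-1))*3 + 0*Z(-3, 4) = (10*(-1))*3 + 0*(-3 + 4*(-3)*(3 + 4**2 + 4*4)) = -10*3 + 0*(-3 + 4*(-3)*(3 + 16 + 16)) = -30 + 0*(-3 + 4*(-3)*35) = -30 + 0*(-3 - 420) = -30 + 0*(-423) = -30 + 0 = -30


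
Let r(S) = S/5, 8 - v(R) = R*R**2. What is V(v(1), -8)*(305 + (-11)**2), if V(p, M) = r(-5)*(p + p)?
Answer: -5964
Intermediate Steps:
v(R) = 8 - R**3 (v(R) = 8 - R*R**2 = 8 - R**3)
r(S) = S/5 (r(S) = S*(1/5) = S/5)
V(p, M) = -2*p (V(p, M) = ((1/5)*(-5))*(p + p) = -2*p)
V(v(1), -8)*(305 + (-11)**2) = (-2*(8 - 1*1**3))*(305 + (-11)**2) = (-2*(8 - 1*1))*(305 + 121) = -2*(8 - 1)*426 = -2*7*426 = -14*426 = -5964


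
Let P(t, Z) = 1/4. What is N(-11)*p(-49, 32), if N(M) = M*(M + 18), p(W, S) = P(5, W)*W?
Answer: 3773/4 ≈ 943.25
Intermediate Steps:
P(t, Z) = ¼
p(W, S) = W/4
N(M) = M*(18 + M)
N(-11)*p(-49, 32) = (-11*(18 - 11))*((¼)*(-49)) = -11*7*(-49/4) = -77*(-49/4) = 3773/4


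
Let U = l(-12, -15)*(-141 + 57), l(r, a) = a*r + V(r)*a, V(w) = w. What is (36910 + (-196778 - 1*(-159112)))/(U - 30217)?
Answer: 756/60457 ≈ 0.012505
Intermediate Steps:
l(r, a) = 2*a*r (l(r, a) = a*r + r*a = a*r + a*r = 2*a*r)
U = -30240 (U = (2*(-15)*(-12))*(-141 + 57) = 360*(-84) = -30240)
(36910 + (-196778 - 1*(-159112)))/(U - 30217) = (36910 + (-196778 - 1*(-159112)))/(-30240 - 30217) = (36910 + (-196778 + 159112))/(-60457) = (36910 - 37666)*(-1/60457) = -756*(-1/60457) = 756/60457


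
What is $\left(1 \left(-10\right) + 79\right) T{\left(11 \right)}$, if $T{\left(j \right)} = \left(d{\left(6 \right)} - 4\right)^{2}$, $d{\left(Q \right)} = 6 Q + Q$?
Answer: $99636$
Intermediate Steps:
$d{\left(Q \right)} = 7 Q$
$T{\left(j \right)} = 1444$ ($T{\left(j \right)} = \left(7 \cdot 6 - 4\right)^{2} = \left(42 - 4\right)^{2} = 38^{2} = 1444$)
$\left(1 \left(-10\right) + 79\right) T{\left(11 \right)} = \left(1 \left(-10\right) + 79\right) 1444 = \left(-10 + 79\right) 1444 = 69 \cdot 1444 = 99636$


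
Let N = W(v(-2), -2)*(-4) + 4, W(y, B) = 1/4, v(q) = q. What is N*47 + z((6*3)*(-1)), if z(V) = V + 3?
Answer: 126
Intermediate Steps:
W(y, B) = ¼
z(V) = 3 + V
N = 3 (N = (¼)*(-4) + 4 = -1 + 4 = 3)
N*47 + z((6*3)*(-1)) = 3*47 + (3 + (6*3)*(-1)) = 141 + (3 + 18*(-1)) = 141 + (3 - 18) = 141 - 15 = 126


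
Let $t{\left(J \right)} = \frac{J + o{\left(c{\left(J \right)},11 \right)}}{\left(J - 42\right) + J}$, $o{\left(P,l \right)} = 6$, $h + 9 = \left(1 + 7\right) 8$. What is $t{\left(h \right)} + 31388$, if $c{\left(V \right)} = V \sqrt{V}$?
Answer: $\frac{2134445}{68} \approx 31389.0$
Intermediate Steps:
$c{\left(V \right)} = V^{\frac{3}{2}}$
$h = 55$ ($h = -9 + \left(1 + 7\right) 8 = -9 + 8 \cdot 8 = -9 + 64 = 55$)
$t{\left(J \right)} = \frac{6 + J}{-42 + 2 J}$ ($t{\left(J \right)} = \frac{J + 6}{\left(J - 42\right) + J} = \frac{6 + J}{\left(J - 42\right) + J} = \frac{6 + J}{\left(-42 + J\right) + J} = \frac{6 + J}{-42 + 2 J}$)
$t{\left(h \right)} + 31388 = \frac{6 + 55}{2 \left(-21 + 55\right)} + 31388 = \frac{1}{2} \cdot \frac{1}{34} \cdot 61 + 31388 = \frac{61}{68} + 31388 = \frac{2134445}{68}$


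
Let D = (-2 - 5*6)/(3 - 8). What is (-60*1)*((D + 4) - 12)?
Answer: 96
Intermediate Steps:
D = 32/5 (D = (-2 - 30)/(-5) = -32*(-1/5) = 32/5 ≈ 6.4000)
(-60*1)*((D + 4) - 12) = (-60*1)*((32/5 + 4) - 12) = -60*(52/5 - 12) = -60*(-8/5) = 96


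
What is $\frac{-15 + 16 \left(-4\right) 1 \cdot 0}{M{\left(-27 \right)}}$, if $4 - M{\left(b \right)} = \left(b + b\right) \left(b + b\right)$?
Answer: $\frac{15}{2912} \approx 0.0051511$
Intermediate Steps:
$M{\left(b \right)} = 4 - 4 b^{2}$ ($M{\left(b \right)} = 4 - \left(b + b\right) \left(b + b\right) = 4 - 2 b 2 b = 4 - 4 b^{2}$)
$\frac{-15 + 16 \left(-4\right) 1 \cdot 0}{M{\left(-27 \right)}} = \frac{-15 + 16 \left(-4\right) 1 \cdot 0}{4 - 4 \left(-27\right)^{2}} = \frac{-15 + 16 \left(\left(-4\right) 0\right)}{4 - 2916} = \frac{-15 + 16 \cdot 0}{4 - 2916} = \frac{-15 + 0}{-2912} = \left(-15\right) \left(- \frac{1}{2912}\right) = \frac{15}{2912}$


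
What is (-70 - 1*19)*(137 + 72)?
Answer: -18601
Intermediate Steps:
(-70 - 1*19)*(137 + 72) = (-70 - 19)*209 = -89*209 = -18601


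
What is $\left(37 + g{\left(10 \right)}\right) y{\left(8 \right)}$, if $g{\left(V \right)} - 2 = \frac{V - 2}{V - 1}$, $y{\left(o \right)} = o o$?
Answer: $\frac{22976}{9} \approx 2552.9$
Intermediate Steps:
$y{\left(o \right)} = o^{2}$
$g{\left(V \right)} = 2 + \frac{-2 + V}{-1 + V}$ ($g{\left(V \right)} = 2 + \frac{V - 2}{V - 1} = 2 + \frac{-2 + V}{-1 + V}$)
$\left(37 + g{\left(10 \right)}\right) y{\left(8 \right)} = \left(37 + \frac{-4 + 3 \cdot 10}{-1 + 10}\right) 8^{2} = \left(37 + \frac{-4 + 30}{9}\right) 64 = \left(37 + \frac{1}{9} \cdot 26\right) 64 = \left(37 + \frac{26}{9}\right) 64 = \frac{359}{9} \cdot 64 = \frac{22976}{9}$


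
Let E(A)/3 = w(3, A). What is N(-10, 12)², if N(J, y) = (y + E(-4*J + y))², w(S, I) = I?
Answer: 796594176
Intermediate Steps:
E(A) = 3*A
N(J, y) = (-12*J + 4*y)² (N(J, y) = (y + 3*(-4*J + y))² = (y + 3*(y - 4*J))² = (y + (-12*J + 3*y))² = (-12*J + 4*y)²)
N(-10, 12)² = (16*(12 - 3*(-10))²)² = (16*(12 + 30)²)² = (16*42²)² = (16*1764)² = 28224² = 796594176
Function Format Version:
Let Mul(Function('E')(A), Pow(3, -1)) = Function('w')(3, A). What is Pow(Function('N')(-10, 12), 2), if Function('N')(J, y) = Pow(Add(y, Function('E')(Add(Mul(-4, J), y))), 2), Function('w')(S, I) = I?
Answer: 796594176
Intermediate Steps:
Function('E')(A) = Mul(3, A)
Function('N')(J, y) = Pow(Add(Mul(-12, J), Mul(4, y)), 2) (Function('N')(J, y) = Pow(Add(y, Mul(3, Add(Mul(-4, J), y))), 2) = Pow(Add(y, Mul(3, Add(y, Mul(-4, J)))), 2) = Pow(Add(y, Add(Mul(-12, J), Mul(3, y))), 2) = Pow(Add(Mul(-12, J), Mul(4, y)), 2))
Pow(Function('N')(-10, 12), 2) = Pow(Mul(16, Pow(Add(12, Mul(-3, -10)), 2)), 2) = Pow(Mul(16, Pow(Add(12, 30), 2)), 2) = Pow(Mul(16, Pow(42, 2)), 2) = Pow(Mul(16, 1764), 2) = Pow(28224, 2) = 796594176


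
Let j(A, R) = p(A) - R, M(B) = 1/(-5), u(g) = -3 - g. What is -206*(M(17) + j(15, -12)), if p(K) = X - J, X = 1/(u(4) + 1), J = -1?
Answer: -39037/15 ≈ -2602.5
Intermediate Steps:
X = -1/6 (X = 1/((-3 - 1*4) + 1) = 1/((-3 - 4) + 1) = 1/(-7 + 1) = 1/(-6) = -1/6 ≈ -0.16667)
M(B) = -1/5 (M(B) = 1*(-1/5) = -1/5)
p(K) = 5/6 (p(K) = -1/6 - 1*(-1) = -1/6 + 1 = 5/6)
j(A, R) = 5/6 - R
-206*(M(17) + j(15, -12)) = -206*(-1/5 + (5/6 - 1*(-12))) = -206*(-1/5 + (5/6 + 12)) = -206*(-1/5 + 77/6) = -206*379/30 = -39037/15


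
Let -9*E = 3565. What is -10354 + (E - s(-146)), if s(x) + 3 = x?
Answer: -95410/9 ≈ -10601.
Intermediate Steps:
E = -3565/9 (E = -⅑*3565 = -3565/9 ≈ -396.11)
s(x) = -3 + x
-10354 + (E - s(-146)) = -10354 + (-3565/9 - (-3 - 146)) = -10354 + (-3565/9 - 1*(-149)) = -10354 + (-3565/9 + 149) = -10354 - 2224/9 = -95410/9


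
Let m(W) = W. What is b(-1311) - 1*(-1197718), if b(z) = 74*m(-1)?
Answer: 1197644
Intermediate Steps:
b(z) = -74 (b(z) = 74*(-1) = -74)
b(-1311) - 1*(-1197718) = -74 - 1*(-1197718) = -74 + 1197718 = 1197644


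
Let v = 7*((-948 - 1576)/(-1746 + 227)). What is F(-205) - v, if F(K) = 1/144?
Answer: -363239/31248 ≈ -11.624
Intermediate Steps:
F(K) = 1/144
v = 2524/217 (v = 7*(-2524/(-1519)) = 7*(-2524*(-1/1519)) = 7*(2524/1519) = 2524/217 ≈ 11.631)
F(-205) - v = 1/144 - 1*2524/217 = 1/144 - 2524/217 = -363239/31248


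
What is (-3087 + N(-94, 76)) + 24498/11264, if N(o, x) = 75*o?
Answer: -57079335/5632 ≈ -10135.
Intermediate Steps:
(-3087 + N(-94, 76)) + 24498/11264 = (-3087 + 75*(-94)) + 24498/11264 = (-3087 - 7050) + 24498*(1/11264) = -10137 + 12249/5632 = -57079335/5632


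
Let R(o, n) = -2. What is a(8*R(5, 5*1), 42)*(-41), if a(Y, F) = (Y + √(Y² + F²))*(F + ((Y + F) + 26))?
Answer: 61664 - 7708*√505 ≈ -1.1155e+5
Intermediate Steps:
a(Y, F) = (Y + √(F² + Y²))*(26 + Y + 2*F) (a(Y, F) = (Y + √(F² + Y²))*(F + ((F + Y) + 26)) = (Y + √(F² + Y²))*(F + (26 + F + Y)) = (Y + √(F² + Y²))*(26 + Y + 2*F))
a(8*R(5, 5*1), 42)*(-41) = ((8*(-2))² + 26*(8*(-2)) + 26*√(42² + (8*(-2))²) + (8*(-2))*√(42² + (8*(-2))²) + 2*42*(8*(-2)) + 2*42*√(42² + (8*(-2))²))*(-41) = ((-16)² + 26*(-16) + 26*√(1764 + (-16)²) - 16*√(1764 + (-16)²) + 2*42*(-16) + 2*42*√(1764 + (-16)²))*(-41) = (256 - 416 + 26*√(1764 + 256) - 16*√(1764 + 256) - 1344 + 2*42*√(1764 + 256))*(-41) = (256 - 416 + 26*√2020 - 32*√505 - 1344 + 2*42*√2020)*(-41) = (256 - 416 + 26*(2*√505) - 32*√505 - 1344 + 2*42*(2*√505))*(-41) = (256 - 416 + 52*√505 - 32*√505 - 1344 + 168*√505)*(-41) = (-1504 + 188*√505)*(-41) = 61664 - 7708*√505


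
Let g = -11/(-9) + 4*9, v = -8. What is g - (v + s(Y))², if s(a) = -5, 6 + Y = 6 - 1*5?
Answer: -1186/9 ≈ -131.78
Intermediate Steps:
Y = -5 (Y = -6 + (6 - 1*5) = -6 + (6 - 5) = -6 + 1 = -5)
g = 335/9 (g = -11*(-⅑) + 36 = 11/9 + 36 = 335/9 ≈ 37.222)
g - (v + s(Y))² = 335/9 - (-8 - 5)² = 335/9 - 1*(-13)² = 335/9 - 1*169 = 335/9 - 169 = -1186/9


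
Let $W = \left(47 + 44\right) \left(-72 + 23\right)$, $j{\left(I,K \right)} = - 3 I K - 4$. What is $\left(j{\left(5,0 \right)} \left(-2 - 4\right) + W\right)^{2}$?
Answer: $19669225$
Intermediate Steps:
$j{\left(I,K \right)} = -4 - 3 I K$ ($j{\left(I,K \right)} = - 3 I K - 4 = -4 - 3 I K$)
$W = -4459$ ($W = 91 \left(-49\right) = -4459$)
$\left(j{\left(5,0 \right)} \left(-2 - 4\right) + W\right)^{2} = \left(\left(-4 - 15 \cdot 0\right) \left(-2 - 4\right) - 4459\right)^{2} = \left(\left(-4 + 0\right) \left(-6\right) - 4459\right)^{2} = \left(\left(-4\right) \left(-6\right) - 4459\right)^{2} = \left(24 - 4459\right)^{2} = \left(-4435\right)^{2} = 19669225$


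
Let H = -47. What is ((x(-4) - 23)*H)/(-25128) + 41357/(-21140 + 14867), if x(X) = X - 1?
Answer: -9698833/1459518 ≈ -6.6452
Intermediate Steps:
x(X) = -1 + X
((x(-4) - 23)*H)/(-25128) + 41357/(-21140 + 14867) = (((-1 - 4) - 23)*(-47))/(-25128) + 41357/(-21140 + 14867) = ((-5 - 23)*(-47))*(-1/25128) + 41357/(-6273) = -28*(-47)*(-1/25128) + 41357*(-1/6273) = 1316*(-1/25128) - 41357/6273 = -329/6282 - 41357/6273 = -9698833/1459518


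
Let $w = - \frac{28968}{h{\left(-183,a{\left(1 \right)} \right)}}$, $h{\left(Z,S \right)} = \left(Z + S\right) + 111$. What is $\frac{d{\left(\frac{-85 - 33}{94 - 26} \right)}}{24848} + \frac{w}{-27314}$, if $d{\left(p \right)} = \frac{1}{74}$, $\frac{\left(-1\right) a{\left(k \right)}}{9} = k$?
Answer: $- \frac{8877125917}{678019573728} \approx -0.013093$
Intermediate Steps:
$a{\left(k \right)} = - 9 k$
$h{\left(Z,S \right)} = 111 + S + Z$ ($h{\left(Z,S \right)} = \left(S + Z\right) + 111 = 111 + S + Z$)
$d{\left(p \right)} = \frac{1}{74}$
$w = \frac{9656}{27}$ ($w = - \frac{28968}{111 - 9 - 183} = - \frac{28968}{-81} = \left(-28968\right) \left(- \frac{1}{81}\right) = \frac{9656}{27} \approx 357.63$)
$\frac{d{\left(\frac{-85 - 33}{94 - 26} \right)}}{24848} + \frac{w}{-27314} = \frac{1}{74 \cdot 24848} + \frac{9656}{27 \left(-27314\right)} = \frac{1}{74} \cdot \frac{1}{24848} + \frac{9656}{27} \left(- \frac{1}{27314}\right) = \frac{1}{1838752} - \frac{4828}{368739} = - \frac{8877125917}{678019573728}$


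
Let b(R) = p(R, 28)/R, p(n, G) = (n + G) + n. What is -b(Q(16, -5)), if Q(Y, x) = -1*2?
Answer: 12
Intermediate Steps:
p(n, G) = G + 2*n (p(n, G) = (G + n) + n = G + 2*n)
Q(Y, x) = -2
b(R) = (28 + 2*R)/R
-b(Q(16, -5)) = -(2 + 28/(-2)) = -(2 + 28*(-1/2)) = -(2 - 14) = -1*(-12) = 12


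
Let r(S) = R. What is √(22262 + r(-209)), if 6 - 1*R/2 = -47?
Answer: 4*√1398 ≈ 149.56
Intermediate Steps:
R = 106 (R = 12 - 2*(-47) = 12 + 94 = 106)
r(S) = 106
√(22262 + r(-209)) = √(22262 + 106) = √22368 = 4*√1398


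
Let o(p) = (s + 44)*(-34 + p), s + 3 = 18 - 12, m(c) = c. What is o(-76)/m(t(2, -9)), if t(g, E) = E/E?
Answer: -5170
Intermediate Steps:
t(g, E) = 1
s = 3 (s = -3 + (18 - 12) = -3 + 6 = 3)
o(p) = -1598 + 47*p (o(p) = (3 + 44)*(-34 + p) = 47*(-34 + p) = -1598 + 47*p)
o(-76)/m(t(2, -9)) = (-1598 + 47*(-76))/1 = (-1598 - 3572)*1 = -5170*1 = -5170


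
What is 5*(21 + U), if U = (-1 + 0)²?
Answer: 110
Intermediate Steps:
U = 1 (U = (-1)² = 1)
5*(21 + U) = 5*(21 + 1) = 5*22 = 110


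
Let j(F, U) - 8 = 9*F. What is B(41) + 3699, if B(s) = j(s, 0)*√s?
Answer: 3699 + 377*√41 ≈ 6113.0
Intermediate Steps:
j(F, U) = 8 + 9*F
B(s) = √s*(8 + 9*s) (B(s) = (8 + 9*s)*√s = √s*(8 + 9*s))
B(41) + 3699 = √41*(8 + 9*41) + 3699 = √41*(8 + 369) + 3699 = √41*377 + 3699 = 377*√41 + 3699 = 3699 + 377*√41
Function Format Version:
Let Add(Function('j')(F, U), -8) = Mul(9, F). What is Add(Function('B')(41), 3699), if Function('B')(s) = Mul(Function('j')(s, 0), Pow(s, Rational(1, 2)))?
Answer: Add(3699, Mul(377, Pow(41, Rational(1, 2)))) ≈ 6113.0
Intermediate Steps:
Function('j')(F, U) = Add(8, Mul(9, F))
Function('B')(s) = Mul(Pow(s, Rational(1, 2)), Add(8, Mul(9, s))) (Function('B')(s) = Mul(Add(8, Mul(9, s)), Pow(s, Rational(1, 2))) = Mul(Pow(s, Rational(1, 2)), Add(8, Mul(9, s))))
Add(Function('B')(41), 3699) = Add(Mul(Pow(41, Rational(1, 2)), Add(8, Mul(9, 41))), 3699) = Add(Mul(Pow(41, Rational(1, 2)), Add(8, 369)), 3699) = Add(Mul(Pow(41, Rational(1, 2)), 377), 3699) = Add(Mul(377, Pow(41, Rational(1, 2))), 3699) = Add(3699, Mul(377, Pow(41, Rational(1, 2))))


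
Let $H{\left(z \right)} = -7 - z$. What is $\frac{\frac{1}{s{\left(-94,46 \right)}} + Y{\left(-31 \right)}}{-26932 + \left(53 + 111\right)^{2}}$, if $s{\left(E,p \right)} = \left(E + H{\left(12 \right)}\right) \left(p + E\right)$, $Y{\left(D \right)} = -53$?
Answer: $\frac{287471}{195264} \approx 1.4722$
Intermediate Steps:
$s{\left(E,p \right)} = \left(-19 + E\right) \left(E + p\right)$ ($s{\left(E,p \right)} = \left(E - 19\right) \left(p + E\right) = \left(E - 19\right) \left(E + p\right) = \left(-19 + E\right) \left(E + p\right)$)
$\frac{\frac{1}{s{\left(-94,46 \right)}} + Y{\left(-31 \right)}}{-26932 + \left(53 + 111\right)^{2}} = \frac{\frac{1}{\left(-94\right)^{2} - -1786 - 874 - 4324} - 53}{-26932 + \left(53 + 111\right)^{2}} = \frac{\frac{1}{8836 + 1786 - 874 - 4324} - 53}{-26932 + 164^{2}} = \frac{\frac{1}{5424} - 53}{-26932 + 26896} = \frac{\frac{1}{5424} - 53}{-36} = \left(- \frac{287471}{5424}\right) \left(- \frac{1}{36}\right) = \frac{287471}{195264}$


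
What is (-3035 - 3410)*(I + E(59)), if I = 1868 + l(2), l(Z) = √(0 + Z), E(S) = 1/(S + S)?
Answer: -1420639125/118 - 6445*√2 ≈ -1.2048e+7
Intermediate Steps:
E(S) = 1/(2*S)
l(Z) = √Z
I = 1868 + √2 ≈ 1869.4
(-3035 - 3410)*(I + E(59)) = (-3035 - 3410)*((1868 + √2) + (½)/59) = -6445*((1868 + √2) + (½)*(1/59)) = -6445*((1868 + √2) + 1/118) = -6445*(220425/118 + √2) = -1420639125/118 - 6445*√2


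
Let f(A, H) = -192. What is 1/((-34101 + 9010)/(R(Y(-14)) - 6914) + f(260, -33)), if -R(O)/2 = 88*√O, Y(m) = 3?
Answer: -8986930682/1692812247817 + 4416016*√3/1692812247817 ≈ -0.0053044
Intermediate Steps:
R(O) = -176*√O
1/((-34101 + 9010)/(R(Y(-14)) - 6914) + f(260, -33)) = 1/((-34101 + 9010)/(-176*√3 - 6914) - 192) = 1/(-25091/(-6914 - 176*√3) - 192) = 1/(-192 - 25091/(-6914 - 176*√3))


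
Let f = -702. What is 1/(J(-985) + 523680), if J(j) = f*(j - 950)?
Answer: 1/1882050 ≈ 5.3134e-7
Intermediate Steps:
J(j) = 666900 - 702*j (J(j) = -702*(j - 950) = -702*(-950 + j) = 666900 - 702*j)
1/(J(-985) + 523680) = 1/((666900 - 702*(-985)) + 523680) = 1/((666900 + 691470) + 523680) = 1/(1358370 + 523680) = 1/1882050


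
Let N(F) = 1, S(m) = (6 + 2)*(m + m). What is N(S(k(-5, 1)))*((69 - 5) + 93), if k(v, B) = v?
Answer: 157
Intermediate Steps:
S(m) = 16*m (S(m) = 8*(2*m) = 16*m)
N(S(k(-5, 1)))*((69 - 5) + 93) = 1*((69 - 5) + 93) = 1*(64 + 93) = 1*157 = 157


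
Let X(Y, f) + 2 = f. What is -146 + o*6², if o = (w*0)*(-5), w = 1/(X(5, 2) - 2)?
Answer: -146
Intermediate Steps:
X(Y, f) = -2 + f
w = -½ (w = 1/((-2 + 2) - 2) = 1/(0 - 2) = 1/(-2) = -½ ≈ -0.50000)
o = 0 (o = -½*0*(-5) = 0*(-5) = 0)
-146 + o*6² = -146 + 0*6² = -146 + 0*36 = -146 + 0 = -146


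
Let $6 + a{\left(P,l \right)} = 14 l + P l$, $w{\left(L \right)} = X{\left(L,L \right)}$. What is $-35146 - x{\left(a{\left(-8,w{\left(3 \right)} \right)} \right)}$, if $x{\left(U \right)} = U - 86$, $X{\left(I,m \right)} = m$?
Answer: $-35072$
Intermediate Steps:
$w{\left(L \right)} = L$
$a{\left(P,l \right)} = -6 + 14 l + P l$ ($a{\left(P,l \right)} = -6 + \left(14 l + P l\right) = -6 + 14 l + P l$)
$x{\left(U \right)} = -86 + U$ ($x{\left(U \right)} = U - 86 = -86 + U$)
$-35146 - x{\left(a{\left(-8,w{\left(3 \right)} \right)} \right)} = -35146 - \left(-86 - -12\right) = -35146 - \left(-86 + 12\right) = -35146 - -74 = -35146 + 74 = -35072$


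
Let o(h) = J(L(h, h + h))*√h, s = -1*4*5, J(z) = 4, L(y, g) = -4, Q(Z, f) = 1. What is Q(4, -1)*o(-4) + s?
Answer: -20 + 8*I ≈ -20.0 + 8.0*I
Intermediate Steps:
s = -20 (s = -4*5 = -20)
o(h) = 4*√h
Q(4, -1)*o(-4) + s = 1*(4*√(-4)) - 20 = 1*(4*(2*I)) - 20 = 1*(8*I) - 20 = 8*I - 20 = -20 + 8*I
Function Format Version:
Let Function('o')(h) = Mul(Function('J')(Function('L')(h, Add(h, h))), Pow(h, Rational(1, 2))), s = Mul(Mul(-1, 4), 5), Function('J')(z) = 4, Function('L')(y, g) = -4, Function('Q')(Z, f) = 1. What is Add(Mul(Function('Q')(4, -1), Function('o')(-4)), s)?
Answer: Add(-20, Mul(8, I)) ≈ Add(-20.000, Mul(8.0000, I))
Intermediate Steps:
s = -20 (s = Mul(-4, 5) = -20)
Function('o')(h) = Mul(4, Pow(h, Rational(1, 2)))
Add(Mul(Function('Q')(4, -1), Function('o')(-4)), s) = Add(Mul(1, Mul(4, Pow(-4, Rational(1, 2)))), -20) = Add(Mul(1, Mul(4, Mul(2, I))), -20) = Add(Mul(1, Mul(8, I)), -20) = Add(Mul(8, I), -20) = Add(-20, Mul(8, I))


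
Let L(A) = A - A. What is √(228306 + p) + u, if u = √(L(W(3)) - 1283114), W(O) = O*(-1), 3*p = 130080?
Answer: √271666 + 7*I*√26186 ≈ 521.22 + 1132.7*I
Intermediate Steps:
p = 43360 (p = (⅓)*130080 = 43360)
W(O) = -O
L(A) = 0
u = 7*I*√26186 (u = √(0 - 1283114) = √(-1283114) = 7*I*√26186 ≈ 1132.7*I)
√(228306 + p) + u = √(228306 + 43360) + 7*I*√26186 = √271666 + 7*I*√26186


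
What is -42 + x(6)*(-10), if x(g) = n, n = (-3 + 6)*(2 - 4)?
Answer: 18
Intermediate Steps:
n = -6 (n = 3*(-2) = -6)
x(g) = -6
-42 + x(6)*(-10) = -42 - 6*(-10) = -42 + 60 = 18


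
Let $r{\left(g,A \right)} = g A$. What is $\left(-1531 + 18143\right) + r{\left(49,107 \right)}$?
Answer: $21855$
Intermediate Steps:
$r{\left(g,A \right)} = A g$
$\left(-1531 + 18143\right) + r{\left(49,107 \right)} = \left(-1531 + 18143\right) + 107 \cdot 49 = 16612 + 5243 = 21855$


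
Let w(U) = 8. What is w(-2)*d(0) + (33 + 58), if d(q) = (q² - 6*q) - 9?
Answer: 19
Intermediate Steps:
d(q) = -9 + q² - 6*q
w(-2)*d(0) + (33 + 58) = 8*(-9 + 0² - 6*0) + (33 + 58) = 8*(-9 + 0 + 0) + 91 = 8*(-9) + 91 = -72 + 91 = 19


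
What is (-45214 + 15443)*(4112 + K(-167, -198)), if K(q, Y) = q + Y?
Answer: -111551937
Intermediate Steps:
K(q, Y) = Y + q
(-45214 + 15443)*(4112 + K(-167, -198)) = (-45214 + 15443)*(4112 + (-198 - 167)) = -29771*(4112 - 365) = -29771*3747 = -111551937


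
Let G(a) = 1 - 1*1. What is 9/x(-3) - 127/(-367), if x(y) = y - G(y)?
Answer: -974/367 ≈ -2.6539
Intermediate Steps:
G(a) = 0 (G(a) = 1 - 1 = 0)
x(y) = y (x(y) = y - 1*0 = y + 0 = y)
9/x(-3) - 127/(-367) = 9/(-3) - 127/(-367) = 9*(-⅓) - 127*(-1/367) = -3 + 127/367 = -974/367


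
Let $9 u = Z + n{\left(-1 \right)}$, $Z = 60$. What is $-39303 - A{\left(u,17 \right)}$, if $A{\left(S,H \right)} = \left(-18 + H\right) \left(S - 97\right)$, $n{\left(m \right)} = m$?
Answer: $- \frac{354541}{9} \approx -39393.0$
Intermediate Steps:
$u = \frac{59}{9}$ ($u = \frac{60 - 1}{9} = \frac{1}{9} \cdot 59 = \frac{59}{9} \approx 6.5556$)
$A{\left(S,H \right)} = \left(-97 + S\right) \left(-18 + H\right)$ ($A{\left(S,H \right)} = \left(-18 + H\right) \left(-97 + S\right) = \left(-97 + S\right) \left(-18 + H\right)$)
$-39303 - A{\left(u,17 \right)} = -39303 - \left(1746 - 1649 - 118 + 17 \cdot \frac{59}{9}\right) = -39303 - \left(1746 - 1649 - 118 + \frac{1003}{9}\right) = -39303 - \frac{814}{9} = - \frac{354541}{9}$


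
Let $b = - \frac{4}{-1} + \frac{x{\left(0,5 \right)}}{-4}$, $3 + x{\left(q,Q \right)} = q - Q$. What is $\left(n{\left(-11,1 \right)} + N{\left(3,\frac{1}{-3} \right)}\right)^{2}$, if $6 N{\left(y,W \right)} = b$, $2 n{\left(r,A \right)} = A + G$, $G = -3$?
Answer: $0$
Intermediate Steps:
$x{\left(q,Q \right)} = -3 + q - Q$ ($x{\left(q,Q \right)} = -3 - \left(Q - q\right) = -3 + q - Q$)
$n{\left(r,A \right)} = - \frac{3}{2} + \frac{A}{2}$ ($n{\left(r,A \right)} = \frac{A - 3}{2} = \frac{-3 + A}{2} = - \frac{3}{2} + \frac{A}{2}$)
$b = 6$ ($b = - \frac{4}{-1} + \frac{-3 + 0 - 5}{-4} = \left(-4\right) \left(-1\right) + \left(-3 + 0 - 5\right) \left(- \frac{1}{4}\right) = 4 - -2 = 4 + 2 = 6$)
$N{\left(y,W \right)} = 1$ ($N{\left(y,W \right)} = \frac{1}{6} \cdot 6 = 1$)
$\left(n{\left(-11,1 \right)} + N{\left(3,\frac{1}{-3} \right)}\right)^{2} = \left(\left(- \frac{3}{2} + \frac{1}{2} \cdot 1\right) + 1\right)^{2} = \left(\left(- \frac{3}{2} + \frac{1}{2}\right) + 1\right)^{2} = \left(-1 + 1\right)^{2} = 0^{2} = 0$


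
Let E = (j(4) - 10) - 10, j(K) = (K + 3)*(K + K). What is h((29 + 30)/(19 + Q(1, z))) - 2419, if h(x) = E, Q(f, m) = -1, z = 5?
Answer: -2383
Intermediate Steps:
j(K) = 2*K*(3 + K) (j(K) = (3 + K)*(2*K) = 2*K*(3 + K))
E = 36 (E = (2*4*(3 + 4) - 10) - 10 = (2*4*7 - 10) - 10 = (56 - 10) - 10 = 46 - 10 = 36)
h(x) = 36
h((29 + 30)/(19 + Q(1, z))) - 2419 = 36 - 2419 = -2383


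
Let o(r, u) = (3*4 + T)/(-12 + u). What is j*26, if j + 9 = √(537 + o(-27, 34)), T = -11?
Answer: -234 + 13*√259930/11 ≈ 368.53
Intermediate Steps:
o(r, u) = 1/(-12 + u) (o(r, u) = (3*4 - 11)/(-12 + u) = (12 - 11)/(-12 + u) = 1/(-12 + u))
j = -9 + √259930/22 (j = -9 + √(537 + 1/(-12 + 34)) = -9 + √(537 + 1/22) = -9 + √(11815/22) = -9 + √259930/22 ≈ 14.174)
j*26 = (-9 + √259930/22)*26 = -234 + 13*√259930/11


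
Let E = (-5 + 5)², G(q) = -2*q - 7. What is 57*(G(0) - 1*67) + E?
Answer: -4218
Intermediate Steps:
G(q) = -7 - 2*q
E = 0 (E = 0² = 0)
57*(G(0) - 1*67) + E = 57*((-7 - 2*0) - 1*67) + 0 = 57*((-7 + 0) - 67) + 0 = 57*(-7 - 67) + 0 = 57*(-74) + 0 = -4218 + 0 = -4218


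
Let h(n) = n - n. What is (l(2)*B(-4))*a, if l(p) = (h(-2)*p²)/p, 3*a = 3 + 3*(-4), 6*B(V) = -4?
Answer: 0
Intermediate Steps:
B(V) = -⅔ (B(V) = (⅙)*(-4) = -⅔)
a = -3 (a = (3 + 3*(-4))/3 = (3 - 12)/3 = (⅓)*(-9) = -3)
h(n) = 0
l(p) = 0 (l(p) = (0*p²)/p = 0/p = 0)
(l(2)*B(-4))*a = (0*(-⅔))*(-3) = 0*(-3) = 0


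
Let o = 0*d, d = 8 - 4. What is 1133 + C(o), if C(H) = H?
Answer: 1133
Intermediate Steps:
d = 4
o = 0 (o = 0*4 = 0)
1133 + C(o) = 1133 + 0 = 1133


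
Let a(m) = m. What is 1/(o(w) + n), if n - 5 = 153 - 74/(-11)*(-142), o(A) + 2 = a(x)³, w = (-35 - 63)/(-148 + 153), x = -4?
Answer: -11/9496 ≈ -0.0011584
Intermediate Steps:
w = -98/5 ≈ -19.600
o(A) = -66 (o(A) = -2 + (-4)³ = -2 - 64 = -66)
n = -8770/11 (n = 5 + (153 - 74/(-11)*(-142)) = 5 + (153 - 74*(-1/11)*(-142)) = 5 + (153 + (74/11)*(-142)) = 5 + (153 - 10508/11) = 5 - 8825/11 = -8770/11 ≈ -797.27)
1/(o(w) + n) = 1/(-66 - 8770/11) = 1/(-9496/11) = -11/9496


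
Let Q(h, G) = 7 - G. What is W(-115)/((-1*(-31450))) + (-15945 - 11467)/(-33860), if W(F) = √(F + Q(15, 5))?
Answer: 6853/8465 + I*√113/31450 ≈ 0.80957 + 0.000338*I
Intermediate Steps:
W(F) = √(2 + F) (W(F) = √(F + (7 - 1*5)) = √(F + (7 - 5)) = √(F + 2) = √(2 + F))
W(-115)/((-1*(-31450))) + (-15945 - 11467)/(-33860) = √(2 - 115)/((-1*(-31450))) + (-15945 - 11467)/(-33860) = √(-113)/31450 - 27412*(-1/33860) = (I*√113)*(1/31450) + 6853/8465 = I*√113/31450 + 6853/8465 = 6853/8465 + I*√113/31450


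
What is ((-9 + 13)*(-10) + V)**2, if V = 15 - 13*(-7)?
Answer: 4356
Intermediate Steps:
V = 106 (V = 15 + 91 = 106)
((-9 + 13)*(-10) + V)**2 = ((-9 + 13)*(-10) + 106)**2 = (4*(-10) + 106)**2 = (-40 + 106)**2 = 66**2 = 4356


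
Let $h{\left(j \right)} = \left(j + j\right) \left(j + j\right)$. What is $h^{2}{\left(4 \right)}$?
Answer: $4096$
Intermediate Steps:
$h{\left(j \right)} = 4 j^{2}$ ($h{\left(j \right)} = 2 j 2 j = 4 j^{2}$)
$h^{2}{\left(4 \right)} = \left(4 \cdot 4^{2}\right)^{2} = \left(4 \cdot 16\right)^{2} = 64^{2} = 4096$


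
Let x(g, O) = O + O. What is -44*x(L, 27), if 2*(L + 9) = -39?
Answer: -2376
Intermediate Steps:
L = -57/2 (L = -9 + (½)*(-39) = -9 - 39/2 = -57/2 ≈ -28.500)
x(g, O) = 2*O
-44*x(L, 27) = -88*27 = -44*54 = -2376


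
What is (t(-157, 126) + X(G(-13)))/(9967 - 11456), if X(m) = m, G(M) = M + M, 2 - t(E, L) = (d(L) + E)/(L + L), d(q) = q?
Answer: 6017/375228 ≈ 0.016036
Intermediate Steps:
t(E, L) = 2 - (E + L)/(2*L) (t(E, L) = 2 - (L + E)/(L + L) = 2 - (E + L)/(2*L))
G(M) = 2*M
(t(-157, 126) + X(G(-13)))/(9967 - 11456) = ((1/2)*(-1*(-157) + 3*126)/126 + 2*(-13))/(9967 - 11456) = ((1/2)*(1/126)*(157 + 378) - 26)/(-1489) = ((1/2)*(1/126)*535 - 26)*(-1/1489) = (535/252 - 26)*(-1/1489) = -6017/252*(-1/1489) = 6017/375228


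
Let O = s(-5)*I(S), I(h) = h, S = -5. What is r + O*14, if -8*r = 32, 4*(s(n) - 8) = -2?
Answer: -529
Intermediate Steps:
s(n) = 15/2 (s(n) = 8 + (¼)*(-2) = 8 - ½ = 15/2)
r = -4 (r = -⅛*32 = -4)
O = -75/2 (O = (15/2)*(-5) = -75/2 ≈ -37.500)
r + O*14 = -4 - 75/2*14 = -4 - 525 = -529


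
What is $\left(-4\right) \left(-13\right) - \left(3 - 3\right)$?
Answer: $52$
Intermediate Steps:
$\left(-4\right) \left(-13\right) - \left(3 - 3\right) = 52 - 0 = 52 + 0 = 52$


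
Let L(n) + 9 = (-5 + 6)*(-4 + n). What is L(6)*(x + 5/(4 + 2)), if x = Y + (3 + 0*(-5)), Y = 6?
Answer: -413/6 ≈ -68.833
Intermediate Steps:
L(n) = -13 + n (L(n) = -9 + (-5 + 6)*(-4 + n) = -9 + 1*(-4 + n) = -9 + (-4 + n) = -13 + n)
x = 9 (x = 6 + (3 + 0*(-5)) = 6 + (3 + 0) = 6 + 3 = 9)
L(6)*(x + 5/(4 + 2)) = (-13 + 6)*(9 + 5/(4 + 2)) = -7*(9 + 5/6) = -7*(9 + (⅙)*5) = -7*(9 + ⅚) = -7*59/6 = -413/6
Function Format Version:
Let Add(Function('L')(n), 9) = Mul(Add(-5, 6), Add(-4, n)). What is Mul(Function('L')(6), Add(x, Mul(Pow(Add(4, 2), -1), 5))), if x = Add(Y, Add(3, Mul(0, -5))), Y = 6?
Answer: Rational(-413, 6) ≈ -68.833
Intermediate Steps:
Function('L')(n) = Add(-13, n) (Function('L')(n) = Add(-9, Mul(Add(-5, 6), Add(-4, n))) = Add(-9, Mul(1, Add(-4, n))) = Add(-9, Add(-4, n)) = Add(-13, n))
x = 9 (x = Add(6, Add(3, Mul(0, -5))) = Add(6, Add(3, 0)) = Add(6, 3) = 9)
Mul(Function('L')(6), Add(x, Mul(Pow(Add(4, 2), -1), 5))) = Mul(Add(-13, 6), Add(9, Mul(Pow(Add(4, 2), -1), 5))) = Mul(-7, Add(9, Mul(Pow(6, -1), 5))) = Mul(-7, Add(9, Mul(Rational(1, 6), 5))) = Mul(-7, Add(9, Rational(5, 6))) = Mul(-7, Rational(59, 6)) = Rational(-413, 6)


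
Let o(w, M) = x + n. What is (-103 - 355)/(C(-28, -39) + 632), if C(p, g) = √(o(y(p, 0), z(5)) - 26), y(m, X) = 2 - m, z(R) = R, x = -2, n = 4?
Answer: -36182/49931 + 229*I*√6/99862 ≈ -0.72464 + 0.0056171*I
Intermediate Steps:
o(w, M) = 2 (o(w, M) = -2 + 4 = 2)
C(p, g) = 2*I*√6 (C(p, g) = √(2 - 26) = √(-24) = 2*I*√6)
(-103 - 355)/(C(-28, -39) + 632) = (-103 - 355)/(2*I*√6 + 632) = -458/(632 + 2*I*√6)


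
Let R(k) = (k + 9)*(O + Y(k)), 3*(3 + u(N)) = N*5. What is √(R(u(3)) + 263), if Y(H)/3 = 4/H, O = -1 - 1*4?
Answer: √274 ≈ 16.553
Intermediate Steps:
O = -5 (O = -1 - 4 = -5)
Y(H) = 12/H (Y(H) = 3*(4/H) = 12/H)
u(N) = -3 + 5*N/3 (u(N) = -3 + (N*5)/3 = -3 + (5*N)/3 = -3 + 5*N/3)
R(k) = (-5 + 12/k)*(9 + k) (R(k) = (k + 9)*(-5 + 12/k) = (9 + k)*(-5 + 12/k) = (-5 + 12/k)*(9 + k))
√(R(u(3)) + 263) = √((-33 - 5*(-3 + (5/3)*3) + 108/(-3 + (5/3)*3)) + 263) = √((-33 - 5*(-3 + 5) + 108/(-3 + 5)) + 263) = √((-33 - 5*2 + 108/2) + 263) = √((-33 - 10 + 108*(½)) + 263) = √((-33 - 10 + 54) + 263) = √(11 + 263) = √274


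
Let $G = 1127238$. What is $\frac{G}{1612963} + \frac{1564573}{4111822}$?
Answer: $\frac{650781851585}{602928795326} \approx 1.0794$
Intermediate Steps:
$\frac{G}{1612963} + \frac{1564573}{4111822} = \frac{1127238}{1612963} + \frac{1564573}{4111822} = \frac{650781851585}{602928795326}$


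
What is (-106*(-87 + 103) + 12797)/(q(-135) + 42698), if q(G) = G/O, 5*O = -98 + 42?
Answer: 621656/2391763 ≈ 0.25992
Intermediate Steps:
O = -56/5 (O = (-98 + 42)/5 = (⅕)*(-56) = -56/5 ≈ -11.200)
q(G) = -5*G/56 (q(G) = G/(-56/5) = G*(-5/56) = -5*G/56)
(-106*(-87 + 103) + 12797)/(q(-135) + 42698) = (-106*(-87 + 103) + 12797)/(-5/56*(-135) + 42698) = (-106*16 + 12797)/(675/56 + 42698) = (-1696 + 12797)/(2391763/56) = 11101*(56/2391763) = 621656/2391763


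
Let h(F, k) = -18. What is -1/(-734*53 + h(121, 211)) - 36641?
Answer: -1426067719/38920 ≈ -36641.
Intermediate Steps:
-1/(-734*53 + h(121, 211)) - 36641 = -1/(-734*53 - 18) - 36641 = -1/(-38902 - 18) - 36641 = -1/(-38920) - 36641 = -1*(-1/38920) - 36641 = 1/38920 - 36641 = -1426067719/38920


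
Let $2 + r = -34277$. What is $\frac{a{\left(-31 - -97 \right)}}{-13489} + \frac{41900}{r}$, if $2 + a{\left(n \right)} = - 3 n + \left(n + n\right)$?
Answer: $- \frac{80408304}{66055633} \approx -1.2173$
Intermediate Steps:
$r = -34279$ ($r = -2 - 34277 = -34279$)
$a{\left(n \right)} = -2 - n$ ($a{\left(n \right)} = -2 + \left(- 3 n + \left(n + n\right)\right) = -2 + \left(- 3 n + 2 n\right) = -2 - n$)
$\frac{a{\left(-31 - -97 \right)}}{-13489} + \frac{41900}{r} = \frac{-2 - \left(-31 - -97\right)}{-13489} + \frac{41900}{-34279} = \left(-2 - \left(-31 + 97\right)\right) \left(- \frac{1}{13489}\right) + 41900 \left(- \frac{1}{34279}\right) = \left(-2 - 66\right) \left(- \frac{1}{13489}\right) - \frac{41900}{34279} = \left(-68\right) \left(- \frac{1}{13489}\right) - \frac{41900}{34279} = \frac{68}{13489} - \frac{41900}{34279} = - \frac{80408304}{66055633}$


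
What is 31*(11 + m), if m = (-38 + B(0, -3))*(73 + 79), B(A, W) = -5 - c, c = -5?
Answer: -178715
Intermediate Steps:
B(A, W) = 0 (B(A, W) = -5 - 1*(-5) = -5 + 5 = 0)
m = -5776 (m = (-38 + 0)*(73 + 79) = -38*152 = -5776)
31*(11 + m) = 31*(11 - 5776) = 31*(-5765) = -178715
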